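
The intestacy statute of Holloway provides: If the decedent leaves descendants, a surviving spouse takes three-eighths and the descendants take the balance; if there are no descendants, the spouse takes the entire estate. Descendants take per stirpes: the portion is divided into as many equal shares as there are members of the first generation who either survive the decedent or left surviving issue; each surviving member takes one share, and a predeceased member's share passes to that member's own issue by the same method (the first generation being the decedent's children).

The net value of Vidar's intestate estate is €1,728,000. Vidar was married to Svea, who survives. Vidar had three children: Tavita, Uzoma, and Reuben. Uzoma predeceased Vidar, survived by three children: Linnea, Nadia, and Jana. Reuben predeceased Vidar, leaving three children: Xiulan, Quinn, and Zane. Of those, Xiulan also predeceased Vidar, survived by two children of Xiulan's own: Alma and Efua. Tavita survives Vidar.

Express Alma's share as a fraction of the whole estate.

Alma receives 5/144 of the estate.

Svea takes three-eighths of €1,728,000 = €648,000. The remaining €1,080,000 passes to the descendants.
The descendants' portion (€1,080,000) is divided into 3 shares of €360,000: Tavita takes €360,000; Uzoma's €360,000 share passes to Uzoma's issue; Reuben's €360,000 share passes to Reuben's issue.
Uzoma's share (€360,000) is divided into 3 shares of €120,000: Linnea, Nadia, and Jana each take €120,000.
Reuben's share (€360,000) is divided into 3 shares of €120,000: Quinn and Zane each take €120,000; Xiulan's €120,000 share passes to Xiulan's issue.
Xiulan's share (€120,000) is divided into 2 shares of €60,000: Alma and Efua each take €60,000.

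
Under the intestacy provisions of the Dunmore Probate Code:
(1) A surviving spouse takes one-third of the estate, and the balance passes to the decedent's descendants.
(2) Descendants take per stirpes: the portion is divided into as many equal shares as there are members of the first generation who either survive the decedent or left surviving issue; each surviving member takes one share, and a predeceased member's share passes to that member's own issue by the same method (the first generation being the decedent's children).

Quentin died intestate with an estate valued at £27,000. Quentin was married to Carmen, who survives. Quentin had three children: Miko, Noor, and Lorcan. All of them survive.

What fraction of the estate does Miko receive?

Miko receives 2/9 of the estate.

Carmen takes one-third of £27,000 = £9,000. The remaining £18,000 passes to the descendants.
The descendants' portion (£18,000) is divided into 3 shares of £6,000: Miko, Noor, and Lorcan each take £6,000.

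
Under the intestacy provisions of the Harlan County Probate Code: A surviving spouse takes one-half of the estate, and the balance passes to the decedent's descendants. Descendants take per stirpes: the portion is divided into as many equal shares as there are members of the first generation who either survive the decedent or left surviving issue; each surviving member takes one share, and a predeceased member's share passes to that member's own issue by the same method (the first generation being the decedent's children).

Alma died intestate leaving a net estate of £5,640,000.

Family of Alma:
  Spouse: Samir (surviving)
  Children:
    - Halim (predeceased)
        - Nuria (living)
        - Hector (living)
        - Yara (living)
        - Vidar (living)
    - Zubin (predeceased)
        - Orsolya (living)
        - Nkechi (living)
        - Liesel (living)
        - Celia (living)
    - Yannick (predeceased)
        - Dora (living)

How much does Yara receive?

Yara receives £235,000.

Samir takes one-half of £5,640,000 = £2,820,000. The remaining £2,820,000 passes to the descendants.
The descendants' portion (£2,820,000) is divided into 3 shares of £940,000: Halim's £940,000 share passes to Halim's issue; Zubin's £940,000 share passes to Zubin's issue; Yannick's £940,000 share passes to Yannick's issue.
Halim's share (£940,000) is divided into 4 shares of £235,000: Nuria, Hector, Yara, and Vidar each take £235,000.
Zubin's share (£940,000) is divided into 4 shares of £235,000: Orsolya, Nkechi, Liesel, and Celia each take £235,000.
Yannick's share (£940,000) passes entirely to Dora.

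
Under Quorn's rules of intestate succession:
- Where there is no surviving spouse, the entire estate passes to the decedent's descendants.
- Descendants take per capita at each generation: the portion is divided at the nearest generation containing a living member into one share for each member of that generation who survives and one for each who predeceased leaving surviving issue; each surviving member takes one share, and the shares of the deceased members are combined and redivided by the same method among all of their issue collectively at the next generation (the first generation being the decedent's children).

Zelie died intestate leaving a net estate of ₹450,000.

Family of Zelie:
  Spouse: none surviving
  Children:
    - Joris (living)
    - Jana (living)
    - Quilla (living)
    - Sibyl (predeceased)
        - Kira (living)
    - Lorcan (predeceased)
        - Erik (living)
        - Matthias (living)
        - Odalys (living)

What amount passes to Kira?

Kira receives ₹45,000.

The entire ₹450,000 passes to the descendants.
That amount (₹450,000) is divided at the children's generation into 5 shares of ₹90,000. Joris, Jana, and Quilla each take ₹90,000. The 2 shares of the deceased (Sibyl and Lorcan) are combined into a pool of ₹180,000.
That pool (₹180,000) is divided at the grandchildren's generation equally among Kira, Erik, Matthias, and Odalys: ₹45,000 each.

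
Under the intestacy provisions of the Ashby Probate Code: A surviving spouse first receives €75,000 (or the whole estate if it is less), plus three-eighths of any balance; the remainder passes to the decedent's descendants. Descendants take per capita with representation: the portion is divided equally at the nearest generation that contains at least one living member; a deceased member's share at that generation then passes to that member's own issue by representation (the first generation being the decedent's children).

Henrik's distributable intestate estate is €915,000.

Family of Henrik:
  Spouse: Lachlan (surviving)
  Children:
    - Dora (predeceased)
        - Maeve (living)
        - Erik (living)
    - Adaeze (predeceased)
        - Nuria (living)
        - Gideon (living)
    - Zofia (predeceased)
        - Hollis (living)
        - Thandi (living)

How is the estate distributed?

Lachlan: €390,000; Maeve: €87,500; Erik: €87,500; Nuria: €87,500; Gideon: €87,500; Hollis: €87,500; Thandi: €87,500

Lachlan first takes €75,000, leaving a balance of €840,000. Lachlan then takes three-eighths of the balance (€315,000), for a total of €390,000. The remaining €525,000 passes to the descendants.
No child survives, so the initial division is made at the grandchildren's generation.
The descendants' portion (€525,000) is divided into 6 shares of €87,500: Maeve, Erik, Nuria, Gideon, Hollis, and Thandi each take €87,500.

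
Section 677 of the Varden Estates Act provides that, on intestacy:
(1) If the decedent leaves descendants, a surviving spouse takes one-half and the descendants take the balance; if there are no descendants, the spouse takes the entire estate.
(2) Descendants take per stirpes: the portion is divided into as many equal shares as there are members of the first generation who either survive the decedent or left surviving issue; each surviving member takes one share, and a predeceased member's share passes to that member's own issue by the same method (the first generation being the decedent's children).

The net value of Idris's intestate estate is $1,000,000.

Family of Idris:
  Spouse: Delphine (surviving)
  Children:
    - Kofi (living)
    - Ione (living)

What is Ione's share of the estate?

Delphine takes one-half of $1,000,000 = $500,000. The remaining $500,000 passes to the descendants.
The descendants' portion ($500,000) is divided into 2 shares of $250,000: Kofi and Ione each take $250,000.

Ione receives $250,000.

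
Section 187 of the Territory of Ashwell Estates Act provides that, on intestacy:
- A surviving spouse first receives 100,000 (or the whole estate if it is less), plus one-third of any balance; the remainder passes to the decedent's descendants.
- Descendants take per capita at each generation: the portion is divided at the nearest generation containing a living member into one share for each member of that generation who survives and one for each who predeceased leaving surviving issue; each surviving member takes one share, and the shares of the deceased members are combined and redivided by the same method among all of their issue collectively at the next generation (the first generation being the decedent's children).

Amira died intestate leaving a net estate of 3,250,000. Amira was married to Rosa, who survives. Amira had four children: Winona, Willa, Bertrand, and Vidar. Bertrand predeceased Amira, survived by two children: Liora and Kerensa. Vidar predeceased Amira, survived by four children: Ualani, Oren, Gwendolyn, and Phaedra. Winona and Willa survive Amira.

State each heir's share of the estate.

Rosa first takes 100,000, leaving a balance of 3,150,000. Rosa then takes one-third of the balance (1,050,000), for a total of 1,150,000. The remaining 2,100,000 passes to the descendants.
The descendants' portion (2,100,000) is divided at the children's generation into 4 shares of 525,000. Winona and Willa each take 525,000. The 2 shares of the deceased (Bertrand and Vidar) are combined into a pool of 1,050,000.
That pool (1,050,000) is divided at the grandchildren's generation equally among Liora, Kerensa, Ualani, Oren, Gwendolyn, and Phaedra: 175,000 each.

Rosa: 1,150,000; Winona: 525,000; Willa: 525,000; Liora: 175,000; Kerensa: 175,000; Ualani: 175,000; Oren: 175,000; Gwendolyn: 175,000; Phaedra: 175,000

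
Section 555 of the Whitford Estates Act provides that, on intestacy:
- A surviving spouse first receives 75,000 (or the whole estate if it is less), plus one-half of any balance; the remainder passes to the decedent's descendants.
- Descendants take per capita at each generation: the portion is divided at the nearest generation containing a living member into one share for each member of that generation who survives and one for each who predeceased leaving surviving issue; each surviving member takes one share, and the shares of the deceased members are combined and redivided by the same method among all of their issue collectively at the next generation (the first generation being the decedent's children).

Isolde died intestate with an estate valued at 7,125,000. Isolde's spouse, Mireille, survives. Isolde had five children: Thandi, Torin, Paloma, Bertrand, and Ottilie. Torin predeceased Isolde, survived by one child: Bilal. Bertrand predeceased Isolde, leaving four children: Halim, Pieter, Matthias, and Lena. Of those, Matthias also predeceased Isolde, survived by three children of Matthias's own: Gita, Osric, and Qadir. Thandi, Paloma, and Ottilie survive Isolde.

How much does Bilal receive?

Mireille first takes 75,000, leaving a balance of 7,050,000. Mireille then takes one-half of the balance (3,525,000), for a total of 3,600,000. The remaining 3,525,000 passes to the descendants.
The descendants' portion (3,525,000) is divided at the children's generation into 5 shares of 705,000. Thandi, Paloma, and Ottilie each take 705,000. The 2 shares of the deceased (Torin and Bertrand) are combined into a pool of 1,410,000.
That pool (1,410,000) is divided at the grandchildren's generation into 5 shares of 282,000. Bilal, Halim, Pieter, and Lena each take 282,000. The remaining share for the deceased Matthias (282,000) is carried to the next generation.
That pool (282,000) is divided at the great-grandchildren's generation equally among Gita, Osric, and Qadir: 94,000 each.

Bilal receives 282,000.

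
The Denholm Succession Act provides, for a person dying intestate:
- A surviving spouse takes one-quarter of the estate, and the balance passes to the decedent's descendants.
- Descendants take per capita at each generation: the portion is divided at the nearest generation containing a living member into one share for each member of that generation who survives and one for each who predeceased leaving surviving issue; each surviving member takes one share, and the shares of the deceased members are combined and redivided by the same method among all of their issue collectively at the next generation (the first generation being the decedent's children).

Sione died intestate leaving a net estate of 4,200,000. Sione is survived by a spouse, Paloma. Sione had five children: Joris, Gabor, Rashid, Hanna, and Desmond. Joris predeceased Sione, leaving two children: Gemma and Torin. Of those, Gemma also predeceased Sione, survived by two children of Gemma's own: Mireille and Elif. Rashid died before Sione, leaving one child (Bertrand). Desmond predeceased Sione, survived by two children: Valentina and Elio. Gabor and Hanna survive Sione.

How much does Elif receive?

Elif receives 189,000.

Paloma takes one-quarter of 4,200,000 = 1,050,000. The remaining 3,150,000 passes to the descendants.
The descendants' portion (3,150,000) is divided at the children's generation into 5 shares of 630,000. Gabor and Hanna each take 630,000. The 3 shares of the deceased (Joris, Rashid, and Desmond) are combined into a pool of 1,890,000.
That pool (1,890,000) is divided at the grandchildren's generation into 5 shares of 378,000. Torin, Bertrand, Valentina, and Elio each take 378,000. The remaining share for the deceased Gemma (378,000) is carried to the next generation.
That pool (378,000) is divided at the great-grandchildren's generation equally among Mireille and Elif: 189,000 each.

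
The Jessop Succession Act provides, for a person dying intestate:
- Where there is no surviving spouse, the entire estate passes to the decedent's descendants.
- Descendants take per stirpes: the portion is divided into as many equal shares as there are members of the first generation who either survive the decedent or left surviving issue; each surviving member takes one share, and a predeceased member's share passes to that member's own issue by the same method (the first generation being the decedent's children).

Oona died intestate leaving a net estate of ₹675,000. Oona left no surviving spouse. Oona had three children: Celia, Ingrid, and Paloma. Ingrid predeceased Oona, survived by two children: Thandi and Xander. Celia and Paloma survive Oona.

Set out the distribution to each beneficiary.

The entire ₹675,000 passes to the descendants.
That amount (₹675,000) is divided into 3 shares of ₹225,000: Celia and Paloma each take ₹225,000; Ingrid's ₹225,000 share passes to Ingrid's issue.
Ingrid's share (₹225,000) is divided into 2 shares of ₹112,500: Thandi and Xander each take ₹112,500.

Celia: ₹225,000; Thandi: ₹112,500; Xander: ₹112,500; Paloma: ₹225,000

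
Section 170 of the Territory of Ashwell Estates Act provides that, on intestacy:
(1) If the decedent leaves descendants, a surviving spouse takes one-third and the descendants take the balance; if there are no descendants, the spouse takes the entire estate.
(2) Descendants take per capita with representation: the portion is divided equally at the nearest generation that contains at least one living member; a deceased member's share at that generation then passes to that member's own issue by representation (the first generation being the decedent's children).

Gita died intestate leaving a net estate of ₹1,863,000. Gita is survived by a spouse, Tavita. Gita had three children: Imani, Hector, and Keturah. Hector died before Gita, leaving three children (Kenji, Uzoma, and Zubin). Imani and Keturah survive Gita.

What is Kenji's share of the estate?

Kenji receives ₹138,000.

Tavita takes one-third of ₹1,863,000 = ₹621,000. The remaining ₹1,242,000 passes to the descendants.
The descendants' portion (₹1,242,000) is divided into 3 shares of ₹414,000: Imani and Keturah each take ₹414,000; Hector's ₹414,000 share passes to Hector's issue.
Hector's share (₹414,000) is divided into 3 shares of ₹138,000: Kenji, Uzoma, and Zubin each take ₹138,000.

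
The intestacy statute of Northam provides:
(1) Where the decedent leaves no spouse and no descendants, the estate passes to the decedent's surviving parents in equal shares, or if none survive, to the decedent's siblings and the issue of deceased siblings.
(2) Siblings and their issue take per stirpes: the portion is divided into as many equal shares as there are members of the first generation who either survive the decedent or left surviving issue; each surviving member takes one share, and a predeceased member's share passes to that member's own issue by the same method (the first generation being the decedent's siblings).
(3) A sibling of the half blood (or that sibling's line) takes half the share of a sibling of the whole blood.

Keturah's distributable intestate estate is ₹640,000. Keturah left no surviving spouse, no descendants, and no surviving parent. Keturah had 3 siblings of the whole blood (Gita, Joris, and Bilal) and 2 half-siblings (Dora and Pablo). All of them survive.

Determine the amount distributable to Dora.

Dora receives ₹80,000.

The entire ₹640,000 passes to the siblings and their issue.
Counting each half-blood sibling's line as half a unit, there are 4 units in ₹640,000, so one unit is ₹160,000. Whole-blood lines (Gita, Joris, and Bilal) take ₹160,000 each; half-blood lines (Dora and Pablo) take ₹80,000 each.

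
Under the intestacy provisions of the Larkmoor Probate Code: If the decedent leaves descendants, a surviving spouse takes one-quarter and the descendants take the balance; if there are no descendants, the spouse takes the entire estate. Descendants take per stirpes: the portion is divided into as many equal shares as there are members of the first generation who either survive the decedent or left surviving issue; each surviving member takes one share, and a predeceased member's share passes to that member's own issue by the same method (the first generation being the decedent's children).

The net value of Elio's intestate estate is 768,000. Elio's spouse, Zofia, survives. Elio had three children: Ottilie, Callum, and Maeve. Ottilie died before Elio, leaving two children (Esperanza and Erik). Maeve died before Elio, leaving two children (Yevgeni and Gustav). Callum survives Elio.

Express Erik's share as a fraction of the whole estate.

Zofia takes one-quarter of 768,000 = 192,000. The remaining 576,000 passes to the descendants.
The descendants' portion (576,000) is divided into 3 shares of 192,000: Callum takes 192,000; Ottilie's 192,000 share passes to Ottilie's issue; Maeve's 192,000 share passes to Maeve's issue.
Ottilie's share (192,000) is divided into 2 shares of 96,000: Esperanza and Erik each take 96,000.
Maeve's share (192,000) is divided into 2 shares of 96,000: Yevgeni and Gustav each take 96,000.

Erik receives 1/8 of the estate.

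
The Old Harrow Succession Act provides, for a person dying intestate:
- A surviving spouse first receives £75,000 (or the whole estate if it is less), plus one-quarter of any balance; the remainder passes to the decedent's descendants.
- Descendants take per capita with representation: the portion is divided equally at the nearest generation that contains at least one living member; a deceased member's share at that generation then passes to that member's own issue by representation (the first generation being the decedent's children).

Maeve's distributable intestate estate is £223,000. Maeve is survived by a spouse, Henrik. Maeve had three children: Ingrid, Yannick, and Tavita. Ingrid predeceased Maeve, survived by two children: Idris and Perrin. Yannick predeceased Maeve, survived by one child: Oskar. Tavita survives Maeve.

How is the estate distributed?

Henrik first takes £75,000, leaving a balance of £148,000. Henrik then takes one-quarter of the balance (£37,000), for a total of £112,000. The remaining £111,000 passes to the descendants.
The descendants' portion (£111,000) is divided into 3 shares of £37,000: Tavita takes £37,000; Ingrid's £37,000 share passes to Ingrid's issue; Yannick's £37,000 share passes to Yannick's issue.
Ingrid's share (£37,000) is divided into 2 shares of £18,500: Idris and Perrin each take £18,500.
Yannick's share (£37,000) passes entirely to Oskar.

Henrik: £112,000; Idris: £18,500; Perrin: £18,500; Oskar: £37,000; Tavita: £37,000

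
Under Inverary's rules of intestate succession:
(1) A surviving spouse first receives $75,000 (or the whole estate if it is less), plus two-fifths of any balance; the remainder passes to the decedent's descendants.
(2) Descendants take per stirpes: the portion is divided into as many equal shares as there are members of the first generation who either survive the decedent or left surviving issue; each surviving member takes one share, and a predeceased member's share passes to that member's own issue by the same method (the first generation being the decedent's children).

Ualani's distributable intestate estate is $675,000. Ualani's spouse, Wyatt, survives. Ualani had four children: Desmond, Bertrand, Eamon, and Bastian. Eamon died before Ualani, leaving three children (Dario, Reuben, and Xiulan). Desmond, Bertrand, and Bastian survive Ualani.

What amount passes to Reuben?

Reuben receives $30,000.

Wyatt first takes $75,000, leaving a balance of $600,000. Wyatt then takes two-fifths of the balance ($240,000), for a total of $315,000. The remaining $360,000 passes to the descendants.
The descendants' portion ($360,000) is divided into 4 shares of $90,000: Desmond, Bertrand, and Bastian each take $90,000; Eamon's $90,000 share passes to Eamon's issue.
Eamon's share ($90,000) is divided into 3 shares of $30,000: Dario, Reuben, and Xiulan each take $30,000.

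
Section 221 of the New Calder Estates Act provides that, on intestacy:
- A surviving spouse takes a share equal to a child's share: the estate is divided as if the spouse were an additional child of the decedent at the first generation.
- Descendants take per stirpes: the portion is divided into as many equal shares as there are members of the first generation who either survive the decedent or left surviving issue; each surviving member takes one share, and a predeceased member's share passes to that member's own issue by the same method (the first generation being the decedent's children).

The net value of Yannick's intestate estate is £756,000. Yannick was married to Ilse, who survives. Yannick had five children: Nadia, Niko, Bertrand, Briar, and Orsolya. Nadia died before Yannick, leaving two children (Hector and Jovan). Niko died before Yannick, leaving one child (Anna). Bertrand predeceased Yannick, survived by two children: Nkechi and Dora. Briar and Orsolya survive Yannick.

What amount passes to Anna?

The spouse counts as an additional share at the children's level, so there are 6 primary shares of £126,000. Ilse takes one such share (£126,000).
The children's combined portion (£630,000) is divided into 5 shares of £126,000: Briar and Orsolya each take £126,000; Nadia's £126,000 share passes to Nadia's issue; Niko's £126,000 share passes to Niko's issue; Bertrand's £126,000 share passes to Bertrand's issue.
Nadia's share (£126,000) is divided into 2 shares of £63,000: Hector and Jovan each take £63,000.
Niko's share (£126,000) passes entirely to Anna.
Bertrand's share (£126,000) is divided into 2 shares of £63,000: Nkechi and Dora each take £63,000.

Anna receives £126,000.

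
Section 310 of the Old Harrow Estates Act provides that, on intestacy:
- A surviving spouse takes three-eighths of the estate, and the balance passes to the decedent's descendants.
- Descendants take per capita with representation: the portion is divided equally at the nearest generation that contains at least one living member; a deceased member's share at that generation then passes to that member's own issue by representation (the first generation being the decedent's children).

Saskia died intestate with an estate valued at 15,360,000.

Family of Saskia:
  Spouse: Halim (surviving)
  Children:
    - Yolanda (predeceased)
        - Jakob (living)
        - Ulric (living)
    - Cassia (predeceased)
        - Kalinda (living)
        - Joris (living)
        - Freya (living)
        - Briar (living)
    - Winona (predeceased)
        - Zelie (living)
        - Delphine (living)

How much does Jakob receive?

Halim takes three-eighths of 15,360,000 = 5,760,000. The remaining 9,600,000 passes to the descendants.
No child survives, so the initial division is made at the grandchildren's generation.
The descendants' portion (9,600,000) is divided into 8 shares of 1,200,000: Jakob, Ulric, Kalinda, Joris, Freya, Briar, Zelie, and Delphine each take 1,200,000.

Jakob receives 1,200,000.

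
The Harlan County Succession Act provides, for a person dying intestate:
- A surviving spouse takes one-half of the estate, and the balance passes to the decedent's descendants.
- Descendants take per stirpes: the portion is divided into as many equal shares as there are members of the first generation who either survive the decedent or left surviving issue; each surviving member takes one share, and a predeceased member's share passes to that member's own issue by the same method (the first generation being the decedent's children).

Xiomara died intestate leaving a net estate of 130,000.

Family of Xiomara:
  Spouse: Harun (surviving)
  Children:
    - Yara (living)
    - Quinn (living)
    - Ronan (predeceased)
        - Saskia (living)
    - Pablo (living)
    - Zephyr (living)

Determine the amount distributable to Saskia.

Harun takes one-half of 130,000 = 65,000. The remaining 65,000 passes to the descendants.
The descendants' portion (65,000) is divided into 5 shares of 13,000: Yara, Quinn, Pablo, and Zephyr each take 13,000; Ronan's 13,000 share passes to Ronan's issue.
Ronan's share (13,000) passes entirely to Saskia.

Saskia receives 13,000.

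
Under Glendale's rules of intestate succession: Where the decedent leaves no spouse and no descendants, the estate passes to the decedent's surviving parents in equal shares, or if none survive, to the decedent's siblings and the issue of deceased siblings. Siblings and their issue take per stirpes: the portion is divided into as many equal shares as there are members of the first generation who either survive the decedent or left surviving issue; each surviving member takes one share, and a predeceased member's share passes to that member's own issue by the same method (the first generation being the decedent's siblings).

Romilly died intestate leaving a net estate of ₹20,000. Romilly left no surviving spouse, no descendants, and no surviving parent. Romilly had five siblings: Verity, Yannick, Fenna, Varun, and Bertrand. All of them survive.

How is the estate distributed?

Verity: ₹4,000; Yannick: ₹4,000; Fenna: ₹4,000; Varun: ₹4,000; Bertrand: ₹4,000

The entire ₹20,000 passes to the siblings and their issue.
That amount (₹20,000) is divided into 5 shares of ₹4,000: Verity, Yannick, Fenna, Varun, and Bertrand each take ₹4,000.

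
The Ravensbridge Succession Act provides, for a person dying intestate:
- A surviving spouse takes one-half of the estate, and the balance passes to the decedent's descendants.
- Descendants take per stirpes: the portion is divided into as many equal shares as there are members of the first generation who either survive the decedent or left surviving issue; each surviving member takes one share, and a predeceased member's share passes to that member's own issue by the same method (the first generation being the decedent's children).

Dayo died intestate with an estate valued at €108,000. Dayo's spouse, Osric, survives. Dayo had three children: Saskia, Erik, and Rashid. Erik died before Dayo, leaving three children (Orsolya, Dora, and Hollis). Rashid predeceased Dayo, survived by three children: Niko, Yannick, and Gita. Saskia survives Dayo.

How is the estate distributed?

Osric takes one-half of €108,000 = €54,000. The remaining €54,000 passes to the descendants.
The descendants' portion (€54,000) is divided into 3 shares of €18,000: Saskia takes €18,000; Erik's €18,000 share passes to Erik's issue; Rashid's €18,000 share passes to Rashid's issue.
Erik's share (€18,000) is divided into 3 shares of €6,000: Orsolya, Dora, and Hollis each take €6,000.
Rashid's share (€18,000) is divided into 3 shares of €6,000: Niko, Yannick, and Gita each take €6,000.

Osric: €54,000; Saskia: €18,000; Orsolya: €6,000; Dora: €6,000; Hollis: €6,000; Niko: €6,000; Yannick: €6,000; Gita: €6,000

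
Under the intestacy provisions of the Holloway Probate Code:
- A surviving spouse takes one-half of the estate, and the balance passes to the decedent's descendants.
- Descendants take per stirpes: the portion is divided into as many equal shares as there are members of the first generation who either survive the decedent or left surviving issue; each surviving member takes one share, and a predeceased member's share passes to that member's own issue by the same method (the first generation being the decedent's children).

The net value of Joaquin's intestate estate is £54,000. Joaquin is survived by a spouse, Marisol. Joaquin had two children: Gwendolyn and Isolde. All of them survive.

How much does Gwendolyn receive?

Gwendolyn receives £13,500.

Marisol takes one-half of £54,000 = £27,000. The remaining £27,000 passes to the descendants.
The descendants' portion (£27,000) is divided into 2 shares of £13,500: Gwendolyn and Isolde each take £13,500.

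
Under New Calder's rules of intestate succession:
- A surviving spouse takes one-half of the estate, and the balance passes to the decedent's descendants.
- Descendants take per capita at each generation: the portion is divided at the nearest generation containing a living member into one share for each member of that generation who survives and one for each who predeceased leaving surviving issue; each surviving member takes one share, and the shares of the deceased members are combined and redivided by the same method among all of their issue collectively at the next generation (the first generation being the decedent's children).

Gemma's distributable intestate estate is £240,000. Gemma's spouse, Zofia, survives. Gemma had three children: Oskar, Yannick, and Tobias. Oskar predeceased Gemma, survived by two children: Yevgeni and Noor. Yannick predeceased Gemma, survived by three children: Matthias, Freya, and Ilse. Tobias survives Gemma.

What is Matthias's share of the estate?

Zofia takes one-half of £240,000 = £120,000. The remaining £120,000 passes to the descendants.
The descendants' portion (£120,000) is divided at the children's generation into 3 shares of £40,000. Tobias takes £40,000. The 2 shares of the deceased (Oskar and Yannick) are combined into a pool of £80,000.
That pool (£80,000) is divided at the grandchildren's generation equally among Yevgeni, Noor, Matthias, Freya, and Ilse: £16,000 each.

Matthias receives £16,000.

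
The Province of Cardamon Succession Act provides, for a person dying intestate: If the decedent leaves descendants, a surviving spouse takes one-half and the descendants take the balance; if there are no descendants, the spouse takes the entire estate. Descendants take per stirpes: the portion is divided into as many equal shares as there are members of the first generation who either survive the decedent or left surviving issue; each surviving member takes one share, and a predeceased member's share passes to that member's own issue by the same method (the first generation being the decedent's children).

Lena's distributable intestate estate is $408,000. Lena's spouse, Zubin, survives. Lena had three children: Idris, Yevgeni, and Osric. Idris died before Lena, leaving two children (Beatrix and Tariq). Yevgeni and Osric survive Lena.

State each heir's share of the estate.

Zubin takes one-half of $408,000 = $204,000. The remaining $204,000 passes to the descendants.
The descendants' portion ($204,000) is divided into 3 shares of $68,000: Yevgeni and Osric each take $68,000; Idris's $68,000 share passes to Idris's issue.
Idris's share ($68,000) is divided into 2 shares of $34,000: Beatrix and Tariq each take $34,000.

Zubin: $204,000; Beatrix: $34,000; Tariq: $34,000; Yevgeni: $68,000; Osric: $68,000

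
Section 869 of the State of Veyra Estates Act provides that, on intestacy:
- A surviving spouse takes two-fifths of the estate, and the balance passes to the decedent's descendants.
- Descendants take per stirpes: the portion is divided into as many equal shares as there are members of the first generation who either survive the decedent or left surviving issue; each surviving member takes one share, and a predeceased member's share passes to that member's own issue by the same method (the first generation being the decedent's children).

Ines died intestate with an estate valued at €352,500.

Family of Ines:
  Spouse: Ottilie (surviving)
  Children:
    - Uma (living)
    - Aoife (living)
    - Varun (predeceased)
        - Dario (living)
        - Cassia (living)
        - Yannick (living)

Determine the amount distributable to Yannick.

Yannick receives €23,500.

Ottilie takes two-fifths of €352,500 = €141,000. The remaining €211,500 passes to the descendants.
The descendants' portion (€211,500) is divided into 3 shares of €70,500: Uma and Aoife each take €70,500; Varun's €70,500 share passes to Varun's issue.
Varun's share (€70,500) is divided into 3 shares of €23,500: Dario, Cassia, and Yannick each take €23,500.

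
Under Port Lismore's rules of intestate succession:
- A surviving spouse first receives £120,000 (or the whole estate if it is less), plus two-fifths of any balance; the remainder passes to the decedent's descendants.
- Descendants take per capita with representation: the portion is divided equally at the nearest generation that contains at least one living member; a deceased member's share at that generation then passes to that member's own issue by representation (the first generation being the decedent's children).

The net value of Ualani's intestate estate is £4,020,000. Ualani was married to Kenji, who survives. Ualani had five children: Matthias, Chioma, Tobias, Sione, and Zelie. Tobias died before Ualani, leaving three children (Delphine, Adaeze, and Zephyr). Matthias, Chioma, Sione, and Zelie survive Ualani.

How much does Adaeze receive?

Kenji first takes £120,000, leaving a balance of £3,900,000. Kenji then takes two-fifths of the balance (£1,560,000), for a total of £1,680,000. The remaining £2,340,000 passes to the descendants.
The descendants' portion (£2,340,000) is divided into 5 shares of £468,000: Matthias, Chioma, Sione, and Zelie each take £468,000; Tobias's £468,000 share passes to Tobias's issue.
Tobias's share (£468,000) is divided into 3 shares of £156,000: Delphine, Adaeze, and Zephyr each take £156,000.

Adaeze receives £156,000.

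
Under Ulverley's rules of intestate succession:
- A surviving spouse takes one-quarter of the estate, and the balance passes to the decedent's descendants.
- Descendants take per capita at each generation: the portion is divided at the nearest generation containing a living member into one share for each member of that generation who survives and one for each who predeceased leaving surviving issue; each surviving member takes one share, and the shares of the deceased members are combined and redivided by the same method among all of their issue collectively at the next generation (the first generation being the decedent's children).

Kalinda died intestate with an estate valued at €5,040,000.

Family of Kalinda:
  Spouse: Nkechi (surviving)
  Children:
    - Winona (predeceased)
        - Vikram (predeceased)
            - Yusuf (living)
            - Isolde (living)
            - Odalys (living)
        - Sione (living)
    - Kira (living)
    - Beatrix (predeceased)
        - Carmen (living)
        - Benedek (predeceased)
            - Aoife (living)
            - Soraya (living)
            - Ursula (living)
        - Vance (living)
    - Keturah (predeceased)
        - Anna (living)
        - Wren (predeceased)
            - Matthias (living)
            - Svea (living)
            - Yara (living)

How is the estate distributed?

Nkechi: €1,260,000; Yusuf: €135,000; Isolde: €135,000; Odalys: €135,000; Sione: €405,000; Kira: €945,000; Carmen: €405,000; Aoife: €135,000; Soraya: €135,000; Ursula: €135,000; Vance: €405,000; Anna: €405,000; Matthias: €135,000; Svea: €135,000; Yara: €135,000

Nkechi takes one-quarter of €5,040,000 = €1,260,000. The remaining €3,780,000 passes to the descendants.
The descendants' portion (€3,780,000) is divided at the children's generation into 4 shares of €945,000. Kira takes €945,000. The 3 shares of the deceased (Winona, Beatrix, and Keturah) are combined into a pool of €2,835,000.
That pool (€2,835,000) is divided at the grandchildren's generation into 7 shares of €405,000. Sione, Carmen, Vance, and Anna each take €405,000. The 3 shares of the deceased (Vikram, Benedek, and Wren) are combined into a pool of €1,215,000.
That pool (€1,215,000) is divided at the great-grandchildren's generation equally among Yusuf, Isolde, Odalys, Aoife, Soraya, Ursula, Matthias, Svea, and Yara: €135,000 each.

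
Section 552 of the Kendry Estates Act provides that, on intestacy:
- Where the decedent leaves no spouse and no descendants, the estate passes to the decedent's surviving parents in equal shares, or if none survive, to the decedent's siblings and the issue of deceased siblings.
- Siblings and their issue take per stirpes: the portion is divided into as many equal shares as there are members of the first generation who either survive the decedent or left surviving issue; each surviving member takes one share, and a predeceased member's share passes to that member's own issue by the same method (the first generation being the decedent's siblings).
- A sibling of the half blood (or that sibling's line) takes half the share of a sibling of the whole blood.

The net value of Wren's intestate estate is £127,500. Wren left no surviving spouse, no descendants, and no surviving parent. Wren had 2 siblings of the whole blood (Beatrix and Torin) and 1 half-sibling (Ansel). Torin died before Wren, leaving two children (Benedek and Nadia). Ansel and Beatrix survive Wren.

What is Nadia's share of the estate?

Nadia receives £25,500.

The entire £127,500 passes to the siblings and their issue.
Counting each half-blood sibling's line as half a unit, there are 5/2 units in £127,500, so one unit is £51,000. Whole-blood lines (Beatrix and Torin) take £51,000 each; half-blood lines (Ansel) take £25,500 each.
Torin's share (£51,000) is divided into 2 shares of £25,500: Benedek and Nadia each take £25,500.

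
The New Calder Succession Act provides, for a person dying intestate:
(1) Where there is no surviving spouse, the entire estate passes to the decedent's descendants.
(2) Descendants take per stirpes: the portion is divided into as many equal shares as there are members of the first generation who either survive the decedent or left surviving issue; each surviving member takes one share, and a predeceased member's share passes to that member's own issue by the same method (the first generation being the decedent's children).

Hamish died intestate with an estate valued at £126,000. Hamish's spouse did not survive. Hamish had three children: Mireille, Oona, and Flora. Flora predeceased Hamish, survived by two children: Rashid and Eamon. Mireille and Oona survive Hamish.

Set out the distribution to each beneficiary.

Mireille: £42,000; Oona: £42,000; Rashid: £21,000; Eamon: £21,000

The entire £126,000 passes to the descendants.
That amount (£126,000) is divided into 3 shares of £42,000: Mireille and Oona each take £42,000; Flora's £42,000 share passes to Flora's issue.
Flora's share (£42,000) is divided into 2 shares of £21,000: Rashid and Eamon each take £21,000.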